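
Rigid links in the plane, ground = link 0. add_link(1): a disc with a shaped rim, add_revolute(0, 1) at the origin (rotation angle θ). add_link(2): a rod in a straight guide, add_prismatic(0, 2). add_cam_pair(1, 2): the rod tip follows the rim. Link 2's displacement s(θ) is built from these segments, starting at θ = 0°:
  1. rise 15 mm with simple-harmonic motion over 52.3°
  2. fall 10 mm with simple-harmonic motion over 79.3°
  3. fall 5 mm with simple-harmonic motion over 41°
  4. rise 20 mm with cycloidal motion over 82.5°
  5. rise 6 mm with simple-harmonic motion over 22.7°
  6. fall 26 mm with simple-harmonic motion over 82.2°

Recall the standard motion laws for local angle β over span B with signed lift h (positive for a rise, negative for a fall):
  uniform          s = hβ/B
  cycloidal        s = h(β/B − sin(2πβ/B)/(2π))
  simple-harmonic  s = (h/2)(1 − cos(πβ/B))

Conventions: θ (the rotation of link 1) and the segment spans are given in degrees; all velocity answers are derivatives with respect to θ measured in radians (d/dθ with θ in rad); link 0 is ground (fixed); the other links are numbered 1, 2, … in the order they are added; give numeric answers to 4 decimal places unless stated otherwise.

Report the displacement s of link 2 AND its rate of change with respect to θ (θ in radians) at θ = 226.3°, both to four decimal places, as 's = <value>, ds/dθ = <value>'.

segment 1 (0° to 52.3°, simple-harmonic, h = 15) is passed completely: s = 0.0000 + (15) = 15.0000
segment 2 (52.3° to 131.6°, simple-harmonic, h = -10) is passed completely: s = 15.0000 + (-10) = 5.0000
segment 3 (131.6° to 172.6°, simple-harmonic, h = -5) is passed completely: s = 5.0000 + (-5) = 0.0000
θ = 226.3° falls in segment 4 (172.6° to 255.1°, cycloidal, h = 20): β = 226.3 − 172.6 = 53.7°, B = 82.5°; Δs = 20·(0.6509 − sin(2π·0.6509)/(2π)) = 15.6040; s = 0.0000 + 15.6040 = 15.6040
velocity in seg [172.6°–255.1°] (cycloidal), θ in radians: β = 53.7° = 0.9372 rad, B = 82.5° = 1.4399 rad; ds/dθ = (h/B)(1 − cos(2πβ/B)) = (20/1.4399)(1 − cos(2π·0.6509)) = 21.989837 mm/rad

s = 15.6040, ds/dθ = 21.9898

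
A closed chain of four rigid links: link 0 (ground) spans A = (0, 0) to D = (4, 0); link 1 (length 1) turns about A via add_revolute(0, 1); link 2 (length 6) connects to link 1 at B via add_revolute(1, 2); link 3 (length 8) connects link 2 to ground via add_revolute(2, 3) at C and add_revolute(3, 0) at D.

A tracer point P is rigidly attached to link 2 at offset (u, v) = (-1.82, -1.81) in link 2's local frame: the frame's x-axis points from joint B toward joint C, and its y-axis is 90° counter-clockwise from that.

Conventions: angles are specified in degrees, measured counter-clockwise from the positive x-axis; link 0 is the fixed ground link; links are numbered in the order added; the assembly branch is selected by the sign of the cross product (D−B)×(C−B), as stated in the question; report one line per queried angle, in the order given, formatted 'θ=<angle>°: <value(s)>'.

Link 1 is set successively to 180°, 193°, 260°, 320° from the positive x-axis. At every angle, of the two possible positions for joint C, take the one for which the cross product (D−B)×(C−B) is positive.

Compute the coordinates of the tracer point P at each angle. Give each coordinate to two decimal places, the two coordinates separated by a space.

A=(0,0), D=(4.00,0)
θ=180°: B = A + 1.00·(cos180°, sin180°) = (-1.0000, 0.0000)
θ=180°: |BD| = 5.0000
θ=180°: circle(B,6.00) ∩ circle(D,8.00): a=-0.3000, h=5.9925
θ=180°:   candidates: C₊=(-1.3000,5.9925) cross=29.962; C₋=(-1.3000,-5.9925) cross=-29.962
θ=180°:   branch + wants cross > 0 → take C=(-1.3000,5.9925) (cross=29.962)
θ=180°: ex = (C−B)/|BC| = (-0.0500,0.9987); ey = (-0.9987,-0.0500)
θ=180°: P = B + -1.82·ex + -1.81·ey = (0.8987,-1.7272)
θ=193°: B = A + 1.00·(cos193°, sin193°) = (-0.9744, -0.2250)
θ=193°: |BD| = 4.9795
θ=193°: circle(B,6.00) ∩ circle(D,8.00): a=-0.3218, h=5.9914
θ=193°:   candidates: C₊=(-1.5665,5.7458) cross=29.834; C₋=(-1.0252,-6.2247) cross=-29.834
θ=193°:   branch + wants cross > 0 → take C=(-1.5665,5.7458) (cross=29.834)
θ=193°: ex = (C−B)/|BC| = (-0.0987,0.9951); ey = (-0.9951,-0.0987)
θ=193°: P = B + -1.82·ex + -1.81·ey = (1.0064,-1.8574)
θ=260°: B = A + 1.00·(cos260°, sin260°) = (-0.1736, -0.9848)
θ=260°: |BD| = 4.2883
θ=260°: circle(B,6.00) ∩ circle(D,8.00): a=-1.1206, h=5.8944
θ=260°:   candidates: C₊=(-2.6180,4.4947) cross=25.277; C₋=(0.0894,-6.9790) cross=-25.277
θ=260°:   branch + wants cross > 0 → take C=(-2.6180,4.4947) (cross=25.277)
θ=260°: ex = (C−B)/|BC| = (-0.4074,0.9133); ey = (-0.9133,-0.4074)
θ=260°: P = B + -1.82·ex + -1.81·ey = (2.2208,-1.9096)
θ=320°: B = A + 1.00·(cos320°, sin320°) = (0.7660, -0.6428)
θ=320°: |BD| = 3.2972
θ=320°: circle(B,6.00) ∩ circle(D,8.00): a=-2.5974, h=5.4087
θ=320°:   candidates: C₊=(-2.8359,4.1557) cross=17.834; C₋=(-0.7271,-6.4540) cross=-17.834
θ=320°:   branch + wants cross > 0 → take C=(-2.8359,4.1557) (cross=17.834)
θ=320°: ex = (C−B)/|BC| = (-0.6003,0.7998); ey = (-0.7998,-0.6003)
θ=320°: P = B + -1.82·ex + -1.81·ey = (3.3062,-1.0117)

θ=180°: 0.90 -1.73
θ=193°: 1.01 -1.86
θ=260°: 2.22 -1.91
θ=320°: 3.31 -1.01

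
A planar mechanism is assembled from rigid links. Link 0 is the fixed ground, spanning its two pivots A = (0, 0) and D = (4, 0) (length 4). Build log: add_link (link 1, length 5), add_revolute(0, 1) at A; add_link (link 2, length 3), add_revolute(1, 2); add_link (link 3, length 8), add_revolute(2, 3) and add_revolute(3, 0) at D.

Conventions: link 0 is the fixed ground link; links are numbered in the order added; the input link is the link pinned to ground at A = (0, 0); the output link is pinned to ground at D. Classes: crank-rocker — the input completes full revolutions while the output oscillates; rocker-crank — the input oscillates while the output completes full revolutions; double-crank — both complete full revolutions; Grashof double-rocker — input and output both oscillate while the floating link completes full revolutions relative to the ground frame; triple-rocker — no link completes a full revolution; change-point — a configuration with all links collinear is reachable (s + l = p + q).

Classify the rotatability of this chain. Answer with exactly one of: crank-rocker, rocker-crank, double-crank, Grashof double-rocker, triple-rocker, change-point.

lengths: ground=4, input=5, coupler=3, output=8
sorted: s=3 (shortest), l=8 (longest), p+q=9
s + l = 11 vs p + q = 9
s + l > p + q → non-Grashof → no link fully rotates → triple-rocker

triple-rocker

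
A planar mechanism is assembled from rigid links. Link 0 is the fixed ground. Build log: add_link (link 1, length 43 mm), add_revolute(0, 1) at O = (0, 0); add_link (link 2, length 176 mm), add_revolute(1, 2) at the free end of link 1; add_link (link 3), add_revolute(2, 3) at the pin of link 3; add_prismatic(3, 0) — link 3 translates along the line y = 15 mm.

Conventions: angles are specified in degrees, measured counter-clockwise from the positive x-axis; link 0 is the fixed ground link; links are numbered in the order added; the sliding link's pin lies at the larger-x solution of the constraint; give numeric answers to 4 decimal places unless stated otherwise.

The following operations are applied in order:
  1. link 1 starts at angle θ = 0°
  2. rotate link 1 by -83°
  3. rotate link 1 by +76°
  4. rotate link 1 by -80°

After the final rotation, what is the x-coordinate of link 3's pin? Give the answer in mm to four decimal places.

geometry: r = 43 mm, L = 176 mm, e = 15 mm; θ starts at 0°
rotate link 1 by -83°: θ ← 0° -83° = -83°
rotate link 1 by +76°: θ ← -83° +76° = -7°
rotate link 1 by -80°: θ ← -7° -80° = -87°
crank pin P = (r cos θ, r sin θ) = (2.250446, -42.941070)
h = r sin θ − e = -42.941070 − 15 = -57.941070
x = r cos θ + √(L² − h²) = 2.250446 + 166.189146 = 168.439593

168.4396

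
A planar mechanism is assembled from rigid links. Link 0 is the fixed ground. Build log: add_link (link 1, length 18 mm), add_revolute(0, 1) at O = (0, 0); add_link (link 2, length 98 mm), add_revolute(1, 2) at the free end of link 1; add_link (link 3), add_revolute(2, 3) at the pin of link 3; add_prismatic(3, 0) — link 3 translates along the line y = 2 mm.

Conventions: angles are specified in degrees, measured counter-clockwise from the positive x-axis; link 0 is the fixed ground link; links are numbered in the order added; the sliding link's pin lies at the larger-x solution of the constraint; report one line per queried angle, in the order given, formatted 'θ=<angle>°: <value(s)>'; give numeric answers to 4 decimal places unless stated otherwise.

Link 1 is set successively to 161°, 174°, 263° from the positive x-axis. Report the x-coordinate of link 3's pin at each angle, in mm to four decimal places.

geometry: r = 18 mm, L = 98 mm, e = 2 mm
θ=161°: crank pin P = (r cos θ, r sin θ) = (-17.019334, 5.860227)
θ=161°: h = r sin θ − e = 5.860227 − 2 = 3.860227
θ=161°: x = r cos θ + √(L² − h²) = -17.019334 + 97.923943 = 80.904609
θ=174°: crank pin P = (r cos θ, r sin θ) = (-17.901394, 1.881512)
θ=174°: h = r sin θ − e = 1.881512 − 2 = -0.118488
θ=174°: x = r cos θ + √(L² − h²) = -17.901394 + 97.999928 = 80.098534
θ=263°: crank pin P = (r cos θ, r sin θ) = (-2.193648, -17.865831)
θ=263°: h = r sin θ − e = -17.865831 − 2 = -19.865831
θ=263°: x = r cos θ + √(L² − h²) = -2.193648 + 95.965352 = 93.771704

θ=161°: 80.9046
θ=174°: 80.0985
θ=263°: 93.7717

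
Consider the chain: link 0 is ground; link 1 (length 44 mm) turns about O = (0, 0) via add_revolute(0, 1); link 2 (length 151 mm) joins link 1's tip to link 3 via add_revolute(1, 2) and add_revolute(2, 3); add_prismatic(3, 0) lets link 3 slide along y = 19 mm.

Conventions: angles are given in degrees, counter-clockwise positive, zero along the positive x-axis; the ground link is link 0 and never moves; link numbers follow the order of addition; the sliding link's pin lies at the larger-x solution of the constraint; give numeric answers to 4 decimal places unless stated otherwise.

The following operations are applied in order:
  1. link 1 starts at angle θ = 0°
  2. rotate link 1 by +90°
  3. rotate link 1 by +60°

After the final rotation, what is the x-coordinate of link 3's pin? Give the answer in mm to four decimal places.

geometry: r = 44 mm, L = 151 mm, e = 19 mm; θ starts at 0°
rotate link 1 by +90°: θ ← 0° +90° = 90°
rotate link 1 by +60°: θ ← 90° +60° = 150°
crank pin P = (r cos θ, r sin θ) = (-38.105118, 22.000000)
h = r sin θ − e = 22.000000 − 19 = 3.000000
x = r cos θ + √(L² − h²) = -38.105118 + 150.970196 = 112.865078

112.8651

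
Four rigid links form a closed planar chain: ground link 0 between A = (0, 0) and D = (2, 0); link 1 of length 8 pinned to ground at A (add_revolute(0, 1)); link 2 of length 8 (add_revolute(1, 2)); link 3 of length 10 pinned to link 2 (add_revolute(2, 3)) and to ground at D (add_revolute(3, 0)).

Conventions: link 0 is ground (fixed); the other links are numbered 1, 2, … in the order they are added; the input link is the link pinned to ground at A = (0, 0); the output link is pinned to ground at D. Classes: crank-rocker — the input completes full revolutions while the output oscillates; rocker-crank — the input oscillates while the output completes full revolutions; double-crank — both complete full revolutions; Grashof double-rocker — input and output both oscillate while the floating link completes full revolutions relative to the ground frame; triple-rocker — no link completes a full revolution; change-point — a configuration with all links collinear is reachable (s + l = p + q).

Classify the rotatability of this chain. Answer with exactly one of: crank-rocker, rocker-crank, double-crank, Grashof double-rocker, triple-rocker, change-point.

lengths: ground=2, input=8, coupler=8, output=10
sorted: s=2 (shortest), l=10 (longest), p+q=16
s + l = 12 vs p + q = 16
s + l < p + q (Grashof) with shortest = ground link → double-crank

double-crank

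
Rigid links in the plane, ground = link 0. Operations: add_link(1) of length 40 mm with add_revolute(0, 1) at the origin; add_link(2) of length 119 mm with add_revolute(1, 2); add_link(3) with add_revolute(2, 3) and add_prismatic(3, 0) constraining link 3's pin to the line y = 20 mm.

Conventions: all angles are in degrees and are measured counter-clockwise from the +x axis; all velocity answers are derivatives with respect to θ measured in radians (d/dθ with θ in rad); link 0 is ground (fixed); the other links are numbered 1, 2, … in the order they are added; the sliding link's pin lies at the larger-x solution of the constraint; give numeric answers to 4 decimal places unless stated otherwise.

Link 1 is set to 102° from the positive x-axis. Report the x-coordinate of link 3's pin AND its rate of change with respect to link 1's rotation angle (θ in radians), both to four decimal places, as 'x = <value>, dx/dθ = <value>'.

geometry: r = 40 mm, L = 119 mm, e = 20 mm
crank pin P = (r cos θ, r sin θ) = (-8.316468, 39.125904)
h = r sin θ − e = 39.125904 − 20 = 19.125904
x = r cos θ + √(L² − h²) = -8.316468 + 117.452968 = 109.136501
dx/dθ = −r sin θ − h·r cos θ/√(L² − h²) (θ in radians; h = 19.125904) = -37.771660

x = 109.1365, dx/dθ = -37.7717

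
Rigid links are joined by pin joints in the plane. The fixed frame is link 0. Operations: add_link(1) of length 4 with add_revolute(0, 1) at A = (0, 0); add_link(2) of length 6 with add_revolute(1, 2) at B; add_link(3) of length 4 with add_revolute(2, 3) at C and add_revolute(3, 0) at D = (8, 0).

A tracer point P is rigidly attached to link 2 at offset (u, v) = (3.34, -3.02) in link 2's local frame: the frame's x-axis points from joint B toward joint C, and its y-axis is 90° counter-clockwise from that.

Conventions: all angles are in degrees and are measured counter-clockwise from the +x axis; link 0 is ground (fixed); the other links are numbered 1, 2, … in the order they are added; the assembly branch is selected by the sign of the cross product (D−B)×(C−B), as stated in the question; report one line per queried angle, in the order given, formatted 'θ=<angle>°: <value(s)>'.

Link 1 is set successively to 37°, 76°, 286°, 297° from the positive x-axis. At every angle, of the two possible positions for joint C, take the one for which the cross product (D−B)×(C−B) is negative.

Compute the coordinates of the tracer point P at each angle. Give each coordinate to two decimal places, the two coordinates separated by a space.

A=(0,0), D=(8.00,0)
θ=37°: B = A + 4.00·(cos37°, sin37°) = (3.1945, 2.4073)
θ=37°: |BD| = 5.3747
θ=37°: circle(B,6.00) ∩ circle(D,4.00): a=4.5479, h=3.9136
θ=37°:   candidates: C₊=(9.0137,3.8694) cross=21.035; C₋=(5.5079,-3.1288) cross=-21.035
θ=37°:   branch - wants cross < 0 → take C=(5.5079,-3.1288) (cross=-21.035)
θ=37°: ex = (C−B)/|BC| = (0.3856,-0.9227); ey = (0.9227,0.3856)
θ=37°: P = B + 3.34·ex + -3.02·ey = (1.6958,-1.8389)
θ=76°: B = A + 4.00·(cos76°, sin76°) = (0.9677, 3.8812)
θ=76°: |BD| = 8.0322
θ=76°: circle(B,6.00) ∩ circle(D,4.00): a=5.2611, h=2.8846
θ=76°:   candidates: C₊=(6.9677,3.8645) cross=23.170; C₋=(4.1800,-1.1865) cross=-23.170
θ=76°:   branch - wants cross < 0 → take C=(4.1800,-1.1865) (cross=-23.170)
θ=76°: ex = (C−B)/|BC| = (0.5354,-0.8446); ey = (0.8446,0.5354)
θ=76°: P = B + 3.34·ex + -3.02·ey = (0.2052,-0.5567)
θ=286°: B = A + 4.00·(cos286°, sin286°) = (1.1025, -3.8450)
θ=286°: |BD| = 7.8968
θ=286°: circle(B,6.00) ∩ circle(D,4.00): a=5.2147, h=2.9676
θ=286°:   candidates: C₊=(4.2124,1.2861) cross=23.434; C₋=(7.1023,-3.8980) cross=-23.434
θ=286°:   branch - wants cross < 0 → take C=(7.1023,-3.8980) (cross=-23.434)
θ=286°: ex = (C−B)/|BC| = (1.0000,-0.0088); ey = (0.0088,1.0000)
θ=286°: P = B + 3.34·ex + -3.02·ey = (4.4158,-6.8944)
θ=297°: B = A + 4.00·(cos297°, sin297°) = (1.8160, -3.5640)
θ=297°: |BD| = 7.1375
θ=297°: circle(B,6.00) ∩ circle(D,4.00): a=4.9698, h=3.3617
θ=297°:   candidates: C₊=(4.4432,1.8302) cross=23.994; C₋=(7.8005,-3.9950) cross=-23.994
θ=297°:   branch - wants cross < 0 → take C=(7.8005,-3.9950) (cross=-23.994)
θ=297°: ex = (C−B)/|BC| = (0.9974,-0.0718); ey = (0.0718,0.9974)
θ=297°: P = B + 3.34·ex + -3.02·ey = (4.9304,-6.8161)

θ=37°: 1.70 -1.84
θ=76°: 0.21 -0.56
θ=286°: 4.42 -6.89
θ=297°: 4.93 -6.82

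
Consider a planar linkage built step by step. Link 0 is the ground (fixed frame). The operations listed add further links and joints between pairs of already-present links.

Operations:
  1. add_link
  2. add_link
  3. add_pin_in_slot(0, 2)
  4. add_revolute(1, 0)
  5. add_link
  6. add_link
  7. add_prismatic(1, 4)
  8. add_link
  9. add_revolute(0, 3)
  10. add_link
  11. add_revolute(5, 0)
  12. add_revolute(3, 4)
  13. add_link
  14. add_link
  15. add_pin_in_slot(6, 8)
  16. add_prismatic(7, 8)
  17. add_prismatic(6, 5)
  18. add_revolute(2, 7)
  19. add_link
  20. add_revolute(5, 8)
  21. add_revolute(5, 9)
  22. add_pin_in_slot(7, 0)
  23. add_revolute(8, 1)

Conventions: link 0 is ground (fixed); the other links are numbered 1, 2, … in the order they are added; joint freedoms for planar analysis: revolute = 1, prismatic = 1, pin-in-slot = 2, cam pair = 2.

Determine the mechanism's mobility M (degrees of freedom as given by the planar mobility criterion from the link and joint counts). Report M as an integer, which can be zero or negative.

L=1 J1=0 J2=0
add link → L=2 J1=0 J2=0
add link → L=3 J1=0 J2=0
PS@0,2 dof=2 J2 → L=3 J1=0 J2=1
R@1,0 dof=1 J1 → L=3 J1=1 J2=1
add link → L=4 J1=1 J2=1
add link → L=5 J1=1 J2=1
P@1,4 dof=1 J1 → L=5 J1=2 J2=1
add link → L=6 J1=2 J2=1
R@0,3 dof=1 J1 → L=6 J1=3 J2=1
add link → L=7 J1=3 J2=1
R@5,0 dof=1 J1 → L=7 J1=4 J2=1
R@3,4 dof=1 J1 → L=7 J1=5 J2=1
add link → L=8 J1=5 J2=1
add link → L=9 J1=5 J2=1
PS@6,8 dof=2 J2 → L=9 J1=5 J2=2
P@7,8 dof=1 J1 → L=9 J1=6 J2=2
P@6,5 dof=1 J1 → L=9 J1=7 J2=2
R@2,7 dof=1 J1 → L=9 J1=8 J2=2
add link → L=10 J1=8 J2=2
R@5,8 dof=1 J1 → L=10 J1=9 J2=2
R@5,9 dof=1 J1 → L=10 J1=10 J2=2
PS@7,0 dof=2 J2 → L=10 J1=10 J2=3
R@8,1 dof=1 J1 → L=10 J1=11 J2=3
M=3(L−1)−2J1−J2=3·9−2·11−3=2

M = 2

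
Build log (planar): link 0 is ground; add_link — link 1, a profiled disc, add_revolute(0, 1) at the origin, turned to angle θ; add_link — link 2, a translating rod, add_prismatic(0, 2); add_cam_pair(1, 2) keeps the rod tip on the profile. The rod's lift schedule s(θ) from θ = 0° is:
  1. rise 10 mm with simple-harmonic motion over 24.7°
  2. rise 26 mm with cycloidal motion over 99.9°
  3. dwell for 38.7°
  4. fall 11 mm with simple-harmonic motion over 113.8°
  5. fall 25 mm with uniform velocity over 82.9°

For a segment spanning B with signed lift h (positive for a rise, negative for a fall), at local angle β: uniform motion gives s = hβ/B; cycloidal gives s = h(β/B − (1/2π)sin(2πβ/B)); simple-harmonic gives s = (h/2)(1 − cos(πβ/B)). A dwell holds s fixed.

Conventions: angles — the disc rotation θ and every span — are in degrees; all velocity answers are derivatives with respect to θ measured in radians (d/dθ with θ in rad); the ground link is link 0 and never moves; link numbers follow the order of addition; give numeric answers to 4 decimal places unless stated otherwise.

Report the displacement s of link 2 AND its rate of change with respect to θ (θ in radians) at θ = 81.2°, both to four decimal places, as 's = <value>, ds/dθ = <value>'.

seg 1 [0°–24.7°] simple-harmonic, h=10: full span → s += 10 → s = 10.0000
seg 2 [24.7°–124.6°] cycloidal, h=26: θ=81.2° here. β=56.5, B=99.9. 26·(0.5656 − sin(2π·0.5656)/(2π)) = 16.3616 → s = 26.3616
velocity in seg [24.7°–124.6°] (cycloidal), θ in radians: β = 56.5° = 0.9861 rad, B = 99.9° = 1.7436 rad; ds/dθ = (h/B)(1 − cos(2πβ/B)) = (26/1.7436)(1 − cos(2π·0.5656)) = 28.576070 mm/rad

s = 26.3616, ds/dθ = 28.5761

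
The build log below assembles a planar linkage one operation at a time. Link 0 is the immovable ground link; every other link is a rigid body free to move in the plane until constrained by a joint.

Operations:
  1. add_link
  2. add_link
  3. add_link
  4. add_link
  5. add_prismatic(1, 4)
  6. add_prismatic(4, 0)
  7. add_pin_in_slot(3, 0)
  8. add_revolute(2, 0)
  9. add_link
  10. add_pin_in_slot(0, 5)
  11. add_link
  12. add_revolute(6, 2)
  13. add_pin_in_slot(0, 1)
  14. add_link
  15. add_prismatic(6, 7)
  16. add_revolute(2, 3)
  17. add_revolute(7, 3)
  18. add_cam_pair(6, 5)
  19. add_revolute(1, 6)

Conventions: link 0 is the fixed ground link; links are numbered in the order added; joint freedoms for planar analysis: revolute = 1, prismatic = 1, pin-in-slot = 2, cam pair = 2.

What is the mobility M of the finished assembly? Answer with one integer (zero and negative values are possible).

L=1 J1=0 J2=0
add link → L=2 J1=0 J2=0
add link → L=3 J1=0 J2=0
add link → L=4 J1=0 J2=0
add link → L=5 J1=0 J2=0
P@1,4 dof=1 J1 → L=5 J1=1 J2=0
P@4,0 dof=1 J1 → L=5 J1=2 J2=0
PS@3,0 dof=2 J2 → L=5 J1=2 J2=1
R@2,0 dof=1 J1 → L=5 J1=3 J2=1
add link → L=6 J1=3 J2=1
PS@0,5 dof=2 J2 → L=6 J1=3 J2=2
add link → L=7 J1=3 J2=2
R@6,2 dof=1 J1 → L=7 J1=4 J2=2
PS@0,1 dof=2 J2 → L=7 J1=4 J2=3
add link → L=8 J1=4 J2=3
P@6,7 dof=1 J1 → L=8 J1=5 J2=3
R@2,3 dof=1 J1 → L=8 J1=6 J2=3
R@7,3 dof=1 J1 → L=8 J1=7 J2=3
C@6,5 dof=2 J2 → L=8 J1=7 J2=4
R@1,6 dof=1 J1 → L=8 J1=8 J2=4
M=3(L−1)−2J1−J2=3·7−2·8−4=1

M = 1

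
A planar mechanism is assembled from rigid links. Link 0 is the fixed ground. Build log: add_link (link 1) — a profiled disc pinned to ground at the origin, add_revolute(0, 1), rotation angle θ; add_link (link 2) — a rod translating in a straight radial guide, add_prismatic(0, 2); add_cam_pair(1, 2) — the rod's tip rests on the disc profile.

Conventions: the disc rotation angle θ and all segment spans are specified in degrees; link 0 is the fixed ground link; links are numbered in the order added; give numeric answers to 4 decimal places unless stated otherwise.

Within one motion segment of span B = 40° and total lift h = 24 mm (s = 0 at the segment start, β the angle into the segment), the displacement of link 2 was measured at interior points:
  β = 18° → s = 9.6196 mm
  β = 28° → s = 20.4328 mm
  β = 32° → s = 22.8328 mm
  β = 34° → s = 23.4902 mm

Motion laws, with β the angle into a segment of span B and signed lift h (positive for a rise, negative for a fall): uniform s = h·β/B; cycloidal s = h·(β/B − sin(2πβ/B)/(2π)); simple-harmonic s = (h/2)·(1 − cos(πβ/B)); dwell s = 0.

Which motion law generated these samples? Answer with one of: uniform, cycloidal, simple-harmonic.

candidates at β/B = r: uniform s = h·r (linear in β); cycloidal s = h·(r − sin(2πr)/(2π)); simple-harmonic s = (h/2)(1 − cos(πr))
β=18°: printed 9.6196 | uniform 10.8000, cycloidal 9.6196, simple-harmonic 10.1228
β=28°: printed 20.4328 | uniform 16.8000, cycloidal 20.4328, simple-harmonic 19.0534
β=32°: printed 22.8328 | uniform 19.2000, cycloidal 22.8328, simple-harmonic 21.7082
β=34°: printed 23.4902 | uniform 20.4000, cycloidal 23.4902, simple-harmonic 22.6921
only one law matches every sample → cycloidal

cycloidal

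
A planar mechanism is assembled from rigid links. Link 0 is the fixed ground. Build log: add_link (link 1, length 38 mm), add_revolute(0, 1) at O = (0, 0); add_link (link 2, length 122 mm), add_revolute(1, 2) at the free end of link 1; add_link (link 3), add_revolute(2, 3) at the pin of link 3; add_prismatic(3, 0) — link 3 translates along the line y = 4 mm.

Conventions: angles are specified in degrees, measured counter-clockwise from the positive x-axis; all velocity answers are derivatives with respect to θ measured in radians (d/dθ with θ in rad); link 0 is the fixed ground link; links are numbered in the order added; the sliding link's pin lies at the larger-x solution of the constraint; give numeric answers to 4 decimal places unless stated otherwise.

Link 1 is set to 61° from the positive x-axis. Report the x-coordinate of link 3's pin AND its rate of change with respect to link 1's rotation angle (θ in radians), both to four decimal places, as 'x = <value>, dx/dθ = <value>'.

geometry: r = 38 mm, L = 122 mm, e = 4 mm
crank pin P = (r cos θ, r sin θ) = (18.422766, 33.235549)
h = r sin θ − e = 33.235549 − 4 = 29.235549
x = r cos θ + √(L² − h²) = 18.422766 + 118.445273 = 136.868039
dx/dθ = −r sin θ − h·r cos θ/√(L² − h²) (θ in radians; h = 29.235549) = -37.782794

x = 136.8680, dx/dθ = -37.7828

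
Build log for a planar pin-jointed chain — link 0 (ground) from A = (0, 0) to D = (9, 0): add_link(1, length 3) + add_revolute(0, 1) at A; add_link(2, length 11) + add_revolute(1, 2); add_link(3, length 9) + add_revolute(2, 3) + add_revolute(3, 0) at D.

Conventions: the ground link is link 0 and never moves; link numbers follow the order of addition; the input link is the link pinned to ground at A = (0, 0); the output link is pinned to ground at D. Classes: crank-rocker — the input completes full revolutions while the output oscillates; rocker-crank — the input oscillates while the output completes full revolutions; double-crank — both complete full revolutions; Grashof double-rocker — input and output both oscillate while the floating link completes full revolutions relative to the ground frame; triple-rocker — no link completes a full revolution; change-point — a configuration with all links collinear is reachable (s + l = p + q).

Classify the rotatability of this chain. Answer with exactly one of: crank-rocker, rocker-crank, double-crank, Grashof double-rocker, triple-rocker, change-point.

lengths: ground=9, input=3, coupler=11, output=9
sorted: s=3 (shortest), l=11 (longest), p+q=18
s + l = 14 vs p + q = 18
s + l < p + q (Grashof) with shortest = input link → crank-rocker

crank-rocker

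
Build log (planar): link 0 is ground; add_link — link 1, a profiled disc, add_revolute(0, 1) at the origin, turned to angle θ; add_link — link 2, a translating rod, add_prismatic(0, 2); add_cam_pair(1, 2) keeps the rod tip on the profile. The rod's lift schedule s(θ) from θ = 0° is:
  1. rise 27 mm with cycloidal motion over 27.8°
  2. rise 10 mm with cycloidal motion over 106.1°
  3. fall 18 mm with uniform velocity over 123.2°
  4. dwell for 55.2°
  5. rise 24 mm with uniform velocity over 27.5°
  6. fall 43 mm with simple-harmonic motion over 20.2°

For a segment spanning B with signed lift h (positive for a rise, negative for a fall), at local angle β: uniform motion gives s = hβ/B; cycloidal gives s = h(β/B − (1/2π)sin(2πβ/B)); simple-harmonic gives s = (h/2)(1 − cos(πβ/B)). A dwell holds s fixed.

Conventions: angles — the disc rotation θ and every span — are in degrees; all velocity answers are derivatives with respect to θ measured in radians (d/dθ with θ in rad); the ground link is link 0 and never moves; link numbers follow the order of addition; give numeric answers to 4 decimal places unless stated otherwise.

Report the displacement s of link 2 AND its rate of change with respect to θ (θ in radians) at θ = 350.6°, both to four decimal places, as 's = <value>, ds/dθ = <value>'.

seg 1 [0°–27.8°] cycloidal, h=27: full span → s += 27 → s = 27.0000
seg 2 [27.8°–133.9°] cycloidal, h=10: full span → s += 10 → s = 37.0000
seg 3 [133.9°–257.1°] uniform, h=-18: full span → s += -18 → s = 19.0000
seg 4 [257.1°–312.3°] dwell: s stays 19.0000
seg 5 [312.3°–339.8°] uniform, h=24: full span → s += 24 → s = 43.0000
seg 6 [339.8°–360°] simple-harmonic, h=-43: θ=350.6° here. β=10.8, B=20.2. -43/2·(1 − cos(π·0.5347)) = -23.8360 → s = 19.1640
velocity in seg [339.8°–360°] (simple-harmonic), θ in radians: β = 10.8° = 0.1885 rad, B = 20.2° = 0.3526 rad; ds/dθ = (πh/(2B)) sin(πβ/B) = (π·(-43)/(2·0.3526)) sin(π·0.5347) = -190.449948 mm/rad

s = 19.1640, ds/dθ = -190.4499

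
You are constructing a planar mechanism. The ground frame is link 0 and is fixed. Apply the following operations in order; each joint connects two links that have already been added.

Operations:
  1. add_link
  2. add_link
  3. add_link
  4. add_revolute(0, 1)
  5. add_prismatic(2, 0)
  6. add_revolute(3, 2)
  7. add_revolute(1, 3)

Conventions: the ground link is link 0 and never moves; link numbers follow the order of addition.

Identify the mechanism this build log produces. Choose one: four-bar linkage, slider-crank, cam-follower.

links: 4 (incl. ground); joints: 3 revolute, 1 prismatic, 0 higher (cam) pair, forming one closed loop
4 links, 3 revolutes + 1 prismatic in one loop → slider-crank

slider-crank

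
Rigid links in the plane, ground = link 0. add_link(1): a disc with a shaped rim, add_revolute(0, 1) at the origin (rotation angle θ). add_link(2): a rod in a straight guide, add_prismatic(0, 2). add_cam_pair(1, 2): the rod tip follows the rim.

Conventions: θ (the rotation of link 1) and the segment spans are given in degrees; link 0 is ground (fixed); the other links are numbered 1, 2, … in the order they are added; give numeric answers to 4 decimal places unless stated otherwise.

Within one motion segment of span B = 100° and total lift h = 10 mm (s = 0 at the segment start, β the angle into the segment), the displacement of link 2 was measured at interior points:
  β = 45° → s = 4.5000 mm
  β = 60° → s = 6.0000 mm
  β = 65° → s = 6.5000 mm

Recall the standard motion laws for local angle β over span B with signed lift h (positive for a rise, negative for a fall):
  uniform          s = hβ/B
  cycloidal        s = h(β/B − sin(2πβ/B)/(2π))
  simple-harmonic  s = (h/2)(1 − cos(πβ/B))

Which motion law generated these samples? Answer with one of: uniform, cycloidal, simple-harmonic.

candidates at β/B = r: uniform s = h·r (linear in β); cycloidal s = h·(r − sin(2πr)/(2π)); simple-harmonic s = (h/2)(1 − cos(πr))
β=45°: printed 4.5000 | uniform 4.5000, cycloidal 4.0082, simple-harmonic 4.2178
β=60°: printed 6.0000 | uniform 6.0000, cycloidal 6.9355, simple-harmonic 6.5451
β=65°: printed 6.5000 | uniform 6.5000, cycloidal 7.7876, simple-harmonic 7.2700
only one law matches every sample → uniform

uniform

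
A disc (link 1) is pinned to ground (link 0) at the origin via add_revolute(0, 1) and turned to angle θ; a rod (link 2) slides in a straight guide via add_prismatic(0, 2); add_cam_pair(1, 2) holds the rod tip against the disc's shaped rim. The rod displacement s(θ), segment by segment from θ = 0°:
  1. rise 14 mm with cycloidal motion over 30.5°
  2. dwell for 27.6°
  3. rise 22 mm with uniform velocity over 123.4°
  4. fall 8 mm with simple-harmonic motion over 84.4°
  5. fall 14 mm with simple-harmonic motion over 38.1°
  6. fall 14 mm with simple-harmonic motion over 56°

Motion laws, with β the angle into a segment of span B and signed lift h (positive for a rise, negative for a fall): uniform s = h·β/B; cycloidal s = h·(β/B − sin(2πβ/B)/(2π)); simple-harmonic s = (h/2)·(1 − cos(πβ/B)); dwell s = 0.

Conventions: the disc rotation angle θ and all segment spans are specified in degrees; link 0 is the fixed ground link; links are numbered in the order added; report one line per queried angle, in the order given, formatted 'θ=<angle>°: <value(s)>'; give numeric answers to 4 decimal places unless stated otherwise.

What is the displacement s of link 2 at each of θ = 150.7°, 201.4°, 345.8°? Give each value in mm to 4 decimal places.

segment 1 (0° to 30.5°, cycloidal, h = 14) is passed completely: s = 0.0000 + (14) = 14.0000
segment 2 (30.5° to 58.1°, dwell): s unchanged at 14.0000
θ = 150.7° falls in segment 3 (58.1° to 181.5°, uniform, h = 22): β = 150.7 − 58.1 = 92.6°, B = 123.4°; Δs = 22·92.6/123.4 = 16.5089; s = 14.0000 + 16.5089 = 30.5089
segment 3 (58.1° to 181.5°, uniform, h = 22) is passed completely: s = 14.0000 + (22) = 36.0000
θ = 201.4° falls in segment 4 (181.5° to 265.9°, simple-harmonic, h = -8): β = 201.4 − 181.5 = 19.9°, B = 84.4°; Δs = -8/2·(1 − cos(π·0.2358)) = -1.0481; s = 36.0000 − 1.0481 = 34.9519
segment 4 (181.5° to 265.9°, simple-harmonic, h = -8) is passed completely: s = 36.0000 + (-8) = 28.0000
segment 5 (265.9° to 304°, simple-harmonic, h = -14) is passed completely: s = 28.0000 + (-14) = 14.0000
θ = 345.8° falls in segment 6 (304° to 360°, simple-harmonic, h = -14): β = 345.8 − 304 = 41.8°, B = 56°; Δs = -14/2·(1 − cos(π·0.7464)) = -11.8939; s = 14.0000 − 11.8939 = 2.1061

θ=150.7°: 30.5089
θ=201.4°: 34.9519
θ=345.8°: 2.1061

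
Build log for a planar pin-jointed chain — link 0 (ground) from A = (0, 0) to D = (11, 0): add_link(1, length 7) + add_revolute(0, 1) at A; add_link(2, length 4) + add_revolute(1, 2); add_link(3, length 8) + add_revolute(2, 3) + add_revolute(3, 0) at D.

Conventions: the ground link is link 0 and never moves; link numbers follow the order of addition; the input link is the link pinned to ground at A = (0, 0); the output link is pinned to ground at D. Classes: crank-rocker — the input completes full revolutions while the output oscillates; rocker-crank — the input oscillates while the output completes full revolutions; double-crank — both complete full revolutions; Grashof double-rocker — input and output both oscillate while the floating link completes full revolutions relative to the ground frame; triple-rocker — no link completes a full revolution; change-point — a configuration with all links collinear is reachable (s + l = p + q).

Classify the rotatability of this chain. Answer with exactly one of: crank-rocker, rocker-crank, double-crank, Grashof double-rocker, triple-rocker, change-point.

lengths: ground=11, input=7, coupler=4, output=8
sorted: s=4 (shortest), l=11 (longest), p+q=15
s + l = 15 vs p + q = 15
s + l = p + q → change-point (collinear configuration reachable)

change-point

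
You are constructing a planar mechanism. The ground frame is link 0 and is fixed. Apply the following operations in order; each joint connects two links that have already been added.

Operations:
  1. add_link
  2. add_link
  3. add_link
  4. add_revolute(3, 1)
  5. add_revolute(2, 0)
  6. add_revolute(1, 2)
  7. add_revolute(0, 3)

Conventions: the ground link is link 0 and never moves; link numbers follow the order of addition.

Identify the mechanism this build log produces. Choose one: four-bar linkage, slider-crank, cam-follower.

links: 4 (incl. ground); joints: 4 revolute, 0 prismatic, 0 higher (cam) pair, forming one closed loop
4 links in a single 4R loop → four-bar linkage

four-bar linkage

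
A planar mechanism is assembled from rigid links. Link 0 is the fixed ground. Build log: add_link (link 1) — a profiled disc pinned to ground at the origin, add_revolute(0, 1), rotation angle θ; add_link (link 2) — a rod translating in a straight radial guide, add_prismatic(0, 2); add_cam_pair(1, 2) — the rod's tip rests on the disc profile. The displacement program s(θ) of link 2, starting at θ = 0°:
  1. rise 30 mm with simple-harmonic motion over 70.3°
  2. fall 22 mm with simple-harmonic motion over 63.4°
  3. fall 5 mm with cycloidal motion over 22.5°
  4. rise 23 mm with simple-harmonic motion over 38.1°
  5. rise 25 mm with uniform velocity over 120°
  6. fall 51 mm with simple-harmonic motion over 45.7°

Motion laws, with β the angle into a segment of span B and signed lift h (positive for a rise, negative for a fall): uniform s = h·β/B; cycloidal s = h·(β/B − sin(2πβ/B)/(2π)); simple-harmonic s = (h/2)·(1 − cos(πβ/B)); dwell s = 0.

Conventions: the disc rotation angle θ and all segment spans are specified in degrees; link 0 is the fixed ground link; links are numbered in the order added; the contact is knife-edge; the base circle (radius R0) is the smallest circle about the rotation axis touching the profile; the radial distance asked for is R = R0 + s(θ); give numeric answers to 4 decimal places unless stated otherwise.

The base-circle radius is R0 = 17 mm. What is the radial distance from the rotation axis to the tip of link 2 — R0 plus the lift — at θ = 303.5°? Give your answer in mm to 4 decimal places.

seg 1 [0°–70.3°] simple-harmonic, h=30: full span → s += 30 → s = 30.0000
seg 2 [70.3°–133.7°] simple-harmonic, h=-22: full span → s += -22 → s = 8.0000
seg 3 [133.7°–156.2°] cycloidal, h=-5: full span → s += -5 → s = 3.0000
seg 4 [156.2°–194.3°] simple-harmonic, h=23: full span → s += 23 → s = 26.0000
seg 5 [194.3°–314.3°] uniform, h=25: θ=303.5° here. β=109.2, B=120. 25·109.2/120 = 22.7500 → s = 48.7500
R = R0 + s = 17 + 48.7500 = 65.7500

65.7500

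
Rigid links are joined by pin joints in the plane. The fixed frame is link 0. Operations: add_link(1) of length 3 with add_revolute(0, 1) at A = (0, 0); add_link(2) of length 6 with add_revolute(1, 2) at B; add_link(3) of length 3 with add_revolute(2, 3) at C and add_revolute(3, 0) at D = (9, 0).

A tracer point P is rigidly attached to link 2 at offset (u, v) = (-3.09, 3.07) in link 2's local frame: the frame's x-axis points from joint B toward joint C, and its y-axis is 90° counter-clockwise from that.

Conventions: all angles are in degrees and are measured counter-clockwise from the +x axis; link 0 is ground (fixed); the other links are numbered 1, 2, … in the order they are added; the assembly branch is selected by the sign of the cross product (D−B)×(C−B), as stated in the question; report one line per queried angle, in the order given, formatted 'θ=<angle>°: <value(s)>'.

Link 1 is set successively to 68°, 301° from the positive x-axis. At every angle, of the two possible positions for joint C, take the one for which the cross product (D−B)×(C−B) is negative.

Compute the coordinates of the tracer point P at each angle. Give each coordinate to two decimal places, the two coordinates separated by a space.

A=(0,0), D=(9.00,0)
θ=68°: B = A + 3.00·(cos68°, sin68°) = (1.1238, 2.7816)
θ=68°: |BD| = 8.3529
θ=68°: circle(B,6.00) ∩ circle(D,3.00): a=5.7927, h=1.5637
θ=68°:   candidates: C₊=(7.1066,2.3270) cross=13.061; C₋=(6.0652,-0.6219) cross=-13.061
θ=68°:   branch - wants cross < 0 → take C=(6.0652,-0.6219) (cross=-13.061)
θ=68°: ex = (C−B)/|BC| = (0.8236,-0.5672); ey = (0.5672,0.8236)
θ=68°: P = B + -3.09·ex + 3.07·ey = (0.3204,7.0626)
θ=301°: B = A + 3.00·(cos301°, sin301°) = (1.5451, -2.5715)
θ=301°: |BD| = 7.8859
θ=301°: circle(B,6.00) ∩ circle(D,3.00): a=5.6549, h=2.0056
θ=301°:   candidates: C₊=(6.2369,1.1684) cross=15.816; C₋=(7.5449,-2.6235) cross=-15.816
θ=301°:   branch - wants cross < 0 → take C=(7.5449,-2.6235) (cross=-15.816)
θ=301°: ex = (C−B)/|BC| = (1.0000,-0.0087); ey = (0.0087,1.0000)
θ=301°: P = B + -3.09·ex + 3.07·ey = (-1.5182,0.5252)

θ=68°: 0.32 7.06
θ=301°: -1.52 0.53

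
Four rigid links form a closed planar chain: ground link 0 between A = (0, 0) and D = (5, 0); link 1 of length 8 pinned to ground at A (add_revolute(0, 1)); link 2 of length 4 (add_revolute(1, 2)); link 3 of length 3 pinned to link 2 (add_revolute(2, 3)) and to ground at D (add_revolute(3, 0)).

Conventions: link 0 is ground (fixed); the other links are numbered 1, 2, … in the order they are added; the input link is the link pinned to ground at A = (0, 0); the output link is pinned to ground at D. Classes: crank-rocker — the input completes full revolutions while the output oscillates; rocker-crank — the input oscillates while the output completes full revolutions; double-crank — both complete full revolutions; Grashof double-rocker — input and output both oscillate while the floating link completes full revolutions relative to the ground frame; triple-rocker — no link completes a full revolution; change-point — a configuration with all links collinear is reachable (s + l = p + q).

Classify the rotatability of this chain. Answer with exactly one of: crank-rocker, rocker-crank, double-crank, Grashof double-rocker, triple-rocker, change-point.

lengths: ground=5, input=8, coupler=4, output=3
sorted: s=3 (shortest), l=8 (longest), p+q=9
s + l = 11 vs p + q = 9
s + l > p + q → non-Grashof → no link fully rotates → triple-rocker

triple-rocker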